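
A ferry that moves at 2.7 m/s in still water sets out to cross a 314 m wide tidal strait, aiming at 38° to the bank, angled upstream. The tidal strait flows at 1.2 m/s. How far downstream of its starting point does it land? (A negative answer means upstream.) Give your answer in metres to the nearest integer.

-175 m

Perpendicular speed = 1.662 m/s; crossing time = 314 / 1.662 = 188.896 s.
Net downstream speed = -0.928 m/s.
Drift = -0.928 × 188.896 = -175.226 m (upstream).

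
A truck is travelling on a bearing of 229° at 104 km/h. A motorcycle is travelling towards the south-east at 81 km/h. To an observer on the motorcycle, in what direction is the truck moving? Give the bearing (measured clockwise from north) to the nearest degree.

265°

Taking east as x and north as y: truck velocity = (-78.490, -68.230) km/h; motorcycle velocity = (57.276, -57.276) km/h.
Velocity of truck relative to motorcycle = (-78.490, -68.230) − (57.276, -57.276) = (-135.765, -10.954) km/h.
Bearing = atan2(-135.77, -10.95) = 265.39° clockwise from north.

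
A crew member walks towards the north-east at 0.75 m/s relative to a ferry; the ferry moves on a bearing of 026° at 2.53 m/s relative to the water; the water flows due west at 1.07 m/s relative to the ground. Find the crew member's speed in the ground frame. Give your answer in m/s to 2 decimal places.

In east/north components (m/s): crew member relative to ferry = (0.530, 0.530); ferry relative to water = (1.109, 2.274); water relative to ground = (-1.070, 0.000).
Sum = (0.569, 2.804) m/s.
Speed = |(0.569, 2.804)| = 2.862 m/s.

2.86 m/s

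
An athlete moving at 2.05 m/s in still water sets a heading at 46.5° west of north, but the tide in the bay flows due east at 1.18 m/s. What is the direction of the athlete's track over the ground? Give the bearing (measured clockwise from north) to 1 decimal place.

Taking east as x and north as y: velocity relative to the water = (-1.487, 1.411) m/s; the water relative to ground = (1.180, 0.000) m/s.
Velocity relative to ground = (-1.487, 1.411) + (1.180, 0.000) = (-0.307, 1.411) m/s.
Bearing = atan2(-0.31, 1.41) = 347.73° clockwise from north.

347.7°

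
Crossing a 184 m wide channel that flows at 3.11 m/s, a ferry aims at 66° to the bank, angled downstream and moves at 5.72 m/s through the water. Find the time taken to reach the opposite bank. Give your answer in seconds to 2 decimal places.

The component of the ferry's velocity perpendicular to the bank is 5.72 × sin 66° = 5.225 m/s.
The current is parallel to the bank, so it does not affect the crossing time.
Time = 184 / 5.225 = 35.212 s.

35.21 s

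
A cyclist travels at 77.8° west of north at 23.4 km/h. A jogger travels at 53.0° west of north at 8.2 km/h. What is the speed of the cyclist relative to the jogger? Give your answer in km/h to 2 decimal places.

Taking east as x and north as y: cyclist velocity = (-22.872, 4.945) km/h; jogger velocity = (-6.549, 4.935) km/h.
Velocity of cyclist relative to jogger = (-22.872, 4.945) − (-6.549, 4.935) = (-16.323, 0.010) km/h.
Magnitude = |(-16.323, 0.010)| = 16.323 km/h.

16.32 km/h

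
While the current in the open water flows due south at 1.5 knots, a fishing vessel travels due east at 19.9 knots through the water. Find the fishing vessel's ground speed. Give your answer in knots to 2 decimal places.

19.96 knots

Taking east as x and north as y: velocity relative to the water = (19.900, 0.000) knots; the water relative to ground = (0.000, -1.500) knots.
Velocity relative to ground = (19.900, 0.000) + (0.000, -1.500) = (19.900, -1.500) knots.
Speed = |(19.900, -1.500)| = 19.956 knots.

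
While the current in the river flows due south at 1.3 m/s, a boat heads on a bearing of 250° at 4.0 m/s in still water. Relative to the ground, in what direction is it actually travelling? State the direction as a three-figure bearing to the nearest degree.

235°

Taking east as x and north as y: velocity relative to the water = (-3.759, -1.368) m/s; the water relative to ground = (0.000, -1.300) m/s.
Velocity relative to ground = (-3.759, -1.368) + (0.000, -1.300) = (-3.759, -2.668) m/s.
Bearing = atan2(-3.76, -2.67) = 234.63° clockwise from north.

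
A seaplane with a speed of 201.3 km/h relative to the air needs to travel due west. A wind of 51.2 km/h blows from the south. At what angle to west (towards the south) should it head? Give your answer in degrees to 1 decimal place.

The wind pushes perpendicular to the desired track; the heading must have a component into the wind equal to 51.2 km/h: 201.3 sin θ = 51.2.
sin θ = 0.2543, so θ = 14.735°.

14.7°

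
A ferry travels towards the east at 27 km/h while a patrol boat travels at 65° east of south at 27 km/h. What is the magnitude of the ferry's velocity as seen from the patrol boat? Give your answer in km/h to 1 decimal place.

11.7 km/h

Taking east as x and north as y: ferry velocity = (27.000, 0.000) km/h; patrol boat velocity = (24.470, -11.411) km/h.
Velocity of ferry relative to patrol boat = (27.000, 0.000) − (24.470, -11.411) = (2.530, 11.411) km/h.
Magnitude = |(2.530, 11.411)| = 11.688 km/h.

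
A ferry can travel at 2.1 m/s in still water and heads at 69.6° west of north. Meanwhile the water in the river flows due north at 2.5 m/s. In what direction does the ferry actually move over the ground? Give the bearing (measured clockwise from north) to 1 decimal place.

Taking east as x and north as y: velocity relative to the water = (-1.968, 0.732) m/s; the water relative to ground = (0.000, 2.500) m/s.
Velocity relative to ground = (-1.968, 0.732) + (0.000, 2.500) = (-1.968, 3.232) m/s.
Bearing = atan2(-1.97, 3.23) = 328.66° clockwise from north.

328.7°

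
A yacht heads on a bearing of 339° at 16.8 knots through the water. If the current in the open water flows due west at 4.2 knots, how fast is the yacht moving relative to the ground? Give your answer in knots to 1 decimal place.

Taking east as x and north as y: velocity relative to the water = (-6.021, 15.684) knots; the water relative to ground = (-4.200, 0.000) knots.
Velocity relative to ground = (-6.021, 15.684) + (-4.200, 0.000) = (-10.221, 15.684) knots.
Speed = |(-10.221, 15.684)| = 18.720 knots.

18.7 knots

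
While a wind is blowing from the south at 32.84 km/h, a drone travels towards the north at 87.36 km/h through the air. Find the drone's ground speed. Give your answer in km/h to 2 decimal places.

Taking east as x and north as y: velocity relative to the air = (0.000, 87.360) km/h; the air relative to ground = (0.000, 32.840) km/h.
Velocity relative to ground = (0.000, 87.360) + (0.000, 32.840) = (0.000, 120.200) km/h.
Speed = |(0.000, 120.200)| = 120.200 km/h.

120.20 km/h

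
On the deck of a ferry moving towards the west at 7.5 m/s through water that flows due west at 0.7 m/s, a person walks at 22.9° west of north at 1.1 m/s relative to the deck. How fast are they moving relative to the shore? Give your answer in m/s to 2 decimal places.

In east/north components (m/s): person relative to ferry = (-0.428, 1.013); ferry relative to water = (-7.500, 0.000); water relative to ground = (-0.700, 0.000).
Sum = (-8.628, 1.013) m/s.
Speed = |(-8.628, 1.013)| = 8.687 m/s.

8.69 m/s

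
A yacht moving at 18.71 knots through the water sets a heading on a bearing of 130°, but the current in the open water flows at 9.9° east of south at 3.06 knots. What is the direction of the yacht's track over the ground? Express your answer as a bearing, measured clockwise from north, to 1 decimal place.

Taking east as x and north as y: velocity relative to the water = (14.333, -12.027) knots; the water relative to ground = (0.526, -3.014) knots.
Velocity relative to ground = (14.333, -12.027) + (0.526, -3.014) = (14.859, -15.041) knots.
Bearing = atan2(14.86, -15.04) = 135.35° clockwise from north.

135.3°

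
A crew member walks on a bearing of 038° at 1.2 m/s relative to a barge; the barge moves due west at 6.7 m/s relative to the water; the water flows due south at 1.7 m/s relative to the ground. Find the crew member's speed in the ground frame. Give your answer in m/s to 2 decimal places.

In east/north components (m/s): crew member relative to barge = (0.739, 0.946); barge relative to water = (-6.700, 0.000); water relative to ground = (0.000, -1.700).
Sum = (-5.961, -0.754) m/s.
Speed = |(-5.961, -0.754)| = 6.009 m/s.

6.01 m/s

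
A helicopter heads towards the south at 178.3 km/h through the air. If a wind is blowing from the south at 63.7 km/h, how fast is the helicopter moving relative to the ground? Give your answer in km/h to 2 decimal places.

Taking east as x and north as y: velocity relative to the air = (0.000, -178.300) km/h; the air relative to ground = (0.000, 63.700) km/h.
Velocity relative to ground = (0.000, -178.300) + (0.000, 63.700) = (0.000, -114.600) km/h.
Speed = |(0.000, -114.600)| = 114.600 km/h.

114.60 km/h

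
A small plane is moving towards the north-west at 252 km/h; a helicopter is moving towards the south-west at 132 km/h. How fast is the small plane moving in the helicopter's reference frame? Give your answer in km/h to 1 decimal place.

Taking east as x and north as y: small plane velocity = (-178.191, 178.191) km/h; helicopter velocity = (-93.338, -93.338) km/h.
Velocity of small plane relative to helicopter = (-178.191, 178.191) − (-93.338, -93.338) = (-84.853, 271.529) km/h.
Magnitude = |(-84.853, 271.529)| = 284.478 km/h.

284.5 km/h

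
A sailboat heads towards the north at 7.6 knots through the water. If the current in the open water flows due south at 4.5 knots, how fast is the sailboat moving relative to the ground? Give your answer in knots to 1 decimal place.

3.1 knots

Taking east as x and north as y: velocity relative to the water = (0.000, 7.600) knots; the water relative to ground = (0.000, -4.500) knots.
Velocity relative to ground = (0.000, 7.600) + (0.000, -4.500) = (0.000, 3.100) knots.
Speed = |(0.000, 3.100)| = 3.100 knots.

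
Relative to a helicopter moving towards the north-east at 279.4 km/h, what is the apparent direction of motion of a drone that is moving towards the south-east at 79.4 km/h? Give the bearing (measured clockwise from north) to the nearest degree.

209°

Taking east as x and north as y: drone velocity = (56.144, -56.144) km/h; helicopter velocity = (197.566, 197.566) km/h.
Velocity of drone relative to helicopter = (56.144, -56.144) − (197.566, 197.566) = (-141.421, -253.710) km/h.
Bearing = atan2(-141.42, -253.71) = 209.14° clockwise from north.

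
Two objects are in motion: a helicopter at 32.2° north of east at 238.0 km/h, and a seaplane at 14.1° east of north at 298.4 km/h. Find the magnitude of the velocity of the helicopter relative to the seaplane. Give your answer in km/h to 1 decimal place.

207.4 km/h

Taking east as x and north as y: helicopter velocity = (201.394, 126.825) km/h; seaplane velocity = (72.695, 289.410) km/h.
Velocity of helicopter relative to seaplane = (201.394, 126.825) − (72.695, 289.410) = (128.699, -162.585) km/h.
Magnitude = |(128.699, -162.585)| = 207.358 km/h.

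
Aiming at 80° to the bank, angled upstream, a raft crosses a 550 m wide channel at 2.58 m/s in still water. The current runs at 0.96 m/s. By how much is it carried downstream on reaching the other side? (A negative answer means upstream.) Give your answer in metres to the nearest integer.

Perpendicular speed = 2.541 m/s; crossing time = 550 / 2.541 = 216.467 s.
Net downstream speed = 0.512 m/s.
Drift = 0.512 × 216.467 = 110.828 m (downstream).

111 m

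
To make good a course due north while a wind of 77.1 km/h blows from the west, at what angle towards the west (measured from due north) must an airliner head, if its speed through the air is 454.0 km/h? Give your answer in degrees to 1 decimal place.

The wind pushes perpendicular to the desired track; the heading must have a component into the wind equal to 77.1 km/h: 454.0 sin θ = 77.1.
sin θ = 0.1698, so θ = 9.778°.

9.8°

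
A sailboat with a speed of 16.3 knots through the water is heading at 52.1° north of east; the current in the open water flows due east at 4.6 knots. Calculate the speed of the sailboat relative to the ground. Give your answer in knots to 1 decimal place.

19.5 knots

Taking east as x and north as y: velocity relative to the water = (10.013, 12.862) knots; the water relative to ground = (4.600, 0.000) knots.
Velocity relative to ground = (10.013, 12.862) + (4.600, 0.000) = (14.613, 12.862) knots.
Speed = |(14.613, 12.862)| = 19.467 knots.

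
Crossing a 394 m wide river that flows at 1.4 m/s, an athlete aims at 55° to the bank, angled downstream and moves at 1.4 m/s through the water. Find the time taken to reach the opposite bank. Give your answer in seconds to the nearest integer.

344 s

The component of the athlete's velocity perpendicular to the bank is 1.4 × sin 55° = 1.147 m/s.
Only the cross-stream component determines the crossing time; the current contributes nothing perpendicular to the bank.
Time = 394 / 1.147 = 343.561 s.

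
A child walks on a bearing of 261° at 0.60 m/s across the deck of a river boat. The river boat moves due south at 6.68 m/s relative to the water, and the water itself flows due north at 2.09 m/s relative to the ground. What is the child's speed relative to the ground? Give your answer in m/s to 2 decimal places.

4.72 m/s

In east/north components (m/s): child relative to river boat = (-0.593, -0.094); river boat relative to water = (0.000, -6.680); water relative to ground = (0.000, 2.090).
Sum = (-0.593, -4.684) m/s.
Speed = |(-0.593, -4.684)| = 4.721 m/s.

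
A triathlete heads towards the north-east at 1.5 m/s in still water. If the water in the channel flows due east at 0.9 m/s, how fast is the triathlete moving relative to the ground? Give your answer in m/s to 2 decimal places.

2.23 m/s

Taking east as x and north as y: velocity relative to the water = (1.061, 1.061) m/s; the water relative to ground = (0.900, 0.000) m/s.
Velocity relative to ground = (1.061, 1.061) + (0.900, 0.000) = (1.961, 1.061) m/s.
Speed = |(1.961, 1.061)| = 2.229 m/s.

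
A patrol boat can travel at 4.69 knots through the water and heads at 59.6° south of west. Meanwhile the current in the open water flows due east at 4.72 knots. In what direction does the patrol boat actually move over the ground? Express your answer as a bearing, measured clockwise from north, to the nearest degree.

Taking east as x and north as y: velocity relative to the water = (-2.373, -4.045) knots; the water relative to ground = (4.720, 0.000) knots.
Velocity relative to ground = (-2.373, -4.045) + (4.720, 0.000) = (2.347, -4.045) knots.
Bearing = atan2(2.35, -4.05) = 149.88° clockwise from north.

150°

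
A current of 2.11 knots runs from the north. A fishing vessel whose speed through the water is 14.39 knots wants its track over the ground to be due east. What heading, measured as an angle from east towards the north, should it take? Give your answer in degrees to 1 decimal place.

8.4°

The current pushes perpendicular to the desired track; the heading must have a component into the current equal to 2.11 knots: 14.39 sin θ = 2.11.
sin θ = 0.1466, so θ = 8.432°.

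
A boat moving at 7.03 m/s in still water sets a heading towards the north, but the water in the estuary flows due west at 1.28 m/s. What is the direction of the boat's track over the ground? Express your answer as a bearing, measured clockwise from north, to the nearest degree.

Taking east as x and north as y: velocity relative to the water = (0.000, 7.030) m/s; the water relative to ground = (-1.280, 0.000) m/s.
Velocity relative to ground = (0.000, 7.030) + (-1.280, 0.000) = (-1.280, 7.030) m/s.
Bearing = atan2(-1.28, 7.03) = 349.68° clockwise from north.

350°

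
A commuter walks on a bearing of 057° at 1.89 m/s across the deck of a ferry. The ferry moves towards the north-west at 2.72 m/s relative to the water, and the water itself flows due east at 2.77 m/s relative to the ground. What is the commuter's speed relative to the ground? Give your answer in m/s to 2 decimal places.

3.83 m/s

In east/north components (m/s): commuter relative to ferry = (1.585, 1.029); ferry relative to water = (-1.923, 1.923); water relative to ground = (2.770, 0.000).
Sum = (2.432, 2.953) m/s.
Speed = |(2.432, 2.953)| = 3.825 m/s.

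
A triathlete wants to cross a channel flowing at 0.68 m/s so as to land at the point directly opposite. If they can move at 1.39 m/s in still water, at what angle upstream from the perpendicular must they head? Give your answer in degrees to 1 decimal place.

29.3°

To cancel the current, the upstream component of the triathlete's velocity must equal the flow: 1.39 sin θ = 0.68.
sin θ = 0.68 / 1.39 = 0.4892.
θ = arcsin(0.4892) = 29.289°.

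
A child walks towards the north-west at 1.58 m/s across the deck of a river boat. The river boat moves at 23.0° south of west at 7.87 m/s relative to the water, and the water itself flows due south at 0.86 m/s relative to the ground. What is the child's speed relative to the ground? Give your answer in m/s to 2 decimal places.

In east/north components (m/s): child relative to river boat = (-1.117, 1.117); river boat relative to water = (-7.244, -3.075); water relative to ground = (0.000, -0.860).
Sum = (-8.362, -2.818) m/s.
Speed = |(-8.362, -2.818)| = 8.824 m/s.

8.82 m/s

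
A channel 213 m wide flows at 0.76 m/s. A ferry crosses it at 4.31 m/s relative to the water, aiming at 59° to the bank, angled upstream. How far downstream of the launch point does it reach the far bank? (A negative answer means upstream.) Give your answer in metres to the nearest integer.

-84 m

Perpendicular speed = 3.694 m/s; crossing time = 213 / 3.694 = 57.655 s.
Net downstream speed = -1.460 m/s.
Drift = -1.460 × 57.655 = -84.166 m (upstream).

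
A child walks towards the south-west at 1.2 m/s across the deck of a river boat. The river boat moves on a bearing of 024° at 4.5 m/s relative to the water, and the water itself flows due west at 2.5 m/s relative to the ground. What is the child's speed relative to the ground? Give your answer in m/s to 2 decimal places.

In east/north components (m/s): child relative to river boat = (-0.849, -0.849); river boat relative to water = (1.830, 4.111); water relative to ground = (-2.500, 0.000).
Sum = (-1.518, 3.262) m/s.
Speed = |(-1.518, 3.262)| = 3.598 m/s.

3.60 m/s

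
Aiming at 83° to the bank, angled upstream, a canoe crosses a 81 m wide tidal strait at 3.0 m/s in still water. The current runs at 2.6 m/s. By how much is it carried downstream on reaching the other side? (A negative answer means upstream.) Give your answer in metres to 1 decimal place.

Perpendicular speed = 2.978 m/s; crossing time = 81 / 2.978 = 27.203 s.
Net downstream speed = 2.234 m/s.
Drift = 2.234 × 27.203 = 60.782 m (downstream).

60.8 m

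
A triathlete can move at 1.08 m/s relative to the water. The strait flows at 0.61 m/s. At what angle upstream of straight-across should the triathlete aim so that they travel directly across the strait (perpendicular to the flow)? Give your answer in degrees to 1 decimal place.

To cancel the current, the upstream component of the triathlete's velocity must equal the flow: 1.08 sin θ = 0.61.
sin θ = 0.61 / 1.08 = 0.5648.
θ = arcsin(0.5648) = 34.389°.

34.4°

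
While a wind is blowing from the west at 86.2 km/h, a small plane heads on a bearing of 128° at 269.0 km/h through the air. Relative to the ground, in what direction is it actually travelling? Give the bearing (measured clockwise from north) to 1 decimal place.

119.0°

Taking east as x and north as y: velocity relative to the air = (211.975, -165.613) km/h; the air relative to ground = (86.200, 0.000) km/h.
Velocity relative to ground = (211.975, -165.613) + (86.200, 0.000) = (298.175, -165.613) km/h.
Bearing = atan2(298.17, -165.61) = 119.05° clockwise from north.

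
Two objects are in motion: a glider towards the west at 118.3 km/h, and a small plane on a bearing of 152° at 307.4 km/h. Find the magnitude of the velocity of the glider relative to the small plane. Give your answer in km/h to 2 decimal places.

377.67 km/h

Taking east as x and north as y: glider velocity = (-118.300, 0.000) km/h; small plane velocity = (144.316, -271.418) km/h.
Velocity of glider relative to small plane = (-118.300, 0.000) − (144.316, -271.418) = (-262.616, 271.418) km/h.
Magnitude = |(-262.616, 271.418)| = 377.670 km/h.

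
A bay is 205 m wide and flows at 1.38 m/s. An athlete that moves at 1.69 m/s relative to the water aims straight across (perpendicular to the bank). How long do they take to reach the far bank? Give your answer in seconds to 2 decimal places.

The component of the athlete's velocity perpendicular to the bank is 1.69 m/s.
The flow acts along the bank and has no component across it.
Time = 205 / 1.690 = 121.302 s.

121.30 s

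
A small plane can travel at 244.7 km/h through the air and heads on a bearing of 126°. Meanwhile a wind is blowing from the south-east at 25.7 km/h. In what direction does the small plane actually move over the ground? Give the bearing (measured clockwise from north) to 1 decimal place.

Taking east as x and north as y: velocity relative to the air = (197.966, -143.831) km/h; the air relative to ground = (-18.173, 18.173) km/h.
Velocity relative to ground = (197.966, -143.831) + (-18.173, 18.173) = (179.794, -125.658) km/h.
Bearing = atan2(179.79, -125.66) = 124.95° clockwise from north.

124.9°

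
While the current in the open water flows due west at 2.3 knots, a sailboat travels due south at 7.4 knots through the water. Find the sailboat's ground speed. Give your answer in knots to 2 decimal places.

Taking east as x and north as y: velocity relative to the water = (0.000, -7.400) knots; the water relative to ground = (-2.300, 0.000) knots.
Velocity relative to ground = (0.000, -7.400) + (-2.300, 0.000) = (-2.300, -7.400) knots.
Speed = |(-2.300, -7.400)| = 7.749 knots.

7.75 knots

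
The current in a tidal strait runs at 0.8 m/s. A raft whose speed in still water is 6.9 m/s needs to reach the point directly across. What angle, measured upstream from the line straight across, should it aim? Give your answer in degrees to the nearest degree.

To cancel the current, the upstream component of the raft's velocity must equal the flow: 6.9 sin θ = 0.8.
sin θ = 0.8 / 6.9 = 0.1159.
θ = arcsin(0.1159) = 6.658°.

7°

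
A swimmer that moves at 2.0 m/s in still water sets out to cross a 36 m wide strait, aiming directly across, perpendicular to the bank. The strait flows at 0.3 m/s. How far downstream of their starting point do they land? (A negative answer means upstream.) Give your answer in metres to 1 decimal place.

Perpendicular speed = 2.000 m/s; crossing time = 36 / 2.000 = 18.000 s.
Net downstream speed = 0.300 m/s.
Drift = 0.300 × 18.000 = 5.400 m (downstream).

5.4 m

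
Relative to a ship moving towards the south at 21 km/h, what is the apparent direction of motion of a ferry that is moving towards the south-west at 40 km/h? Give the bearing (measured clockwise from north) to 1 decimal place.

255.6°

Taking east as x and north as y: ferry velocity = (-28.284, -28.284) km/h; ship velocity = (0.000, -21.000) km/h.
Velocity of ferry relative to ship = (-28.284, -28.284) − (0.000, -21.000) = (-28.284, -7.284) km/h.
Bearing = atan2(-28.28, -7.28) = 255.56° clockwise from north.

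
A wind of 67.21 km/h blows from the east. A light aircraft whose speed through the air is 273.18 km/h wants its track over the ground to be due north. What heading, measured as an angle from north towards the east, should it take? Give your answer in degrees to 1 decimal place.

14.2°

The wind pushes perpendicular to the desired track; the heading must have a component into the wind equal to 67.21 km/h: 273.18 sin θ = 67.21.
sin θ = 0.2460, so θ = 14.243°.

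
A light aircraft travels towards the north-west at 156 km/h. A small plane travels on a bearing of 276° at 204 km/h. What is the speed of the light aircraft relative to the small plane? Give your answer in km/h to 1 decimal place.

128.4 km/h

Taking east as x and north as y: light aircraft velocity = (-110.309, 110.309) km/h; small plane velocity = (-202.882, 21.324) km/h.
Velocity of light aircraft relative to small plane = (-110.309, 110.309) − (-202.882, 21.324) = (92.574, 88.985) km/h.
Magnitude = |(92.574, 88.985)| = 128.406 km/h.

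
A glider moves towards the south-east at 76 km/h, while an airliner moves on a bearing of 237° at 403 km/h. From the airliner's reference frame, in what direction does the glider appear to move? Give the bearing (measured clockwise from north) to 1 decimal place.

Taking east as x and north as y: glider velocity = (53.740, -53.740) km/h; airliner velocity = (-337.984, -219.490) km/h.
Velocity of glider relative to airliner = (53.740, -53.740) − (-337.984, -219.490) = (391.724, 165.749) km/h.
Bearing = atan2(391.72, 165.75) = 67.07° clockwise from north.

067.1°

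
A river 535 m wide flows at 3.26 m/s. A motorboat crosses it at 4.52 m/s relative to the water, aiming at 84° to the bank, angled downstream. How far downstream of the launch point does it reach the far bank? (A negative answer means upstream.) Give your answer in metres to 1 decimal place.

Perpendicular speed = 4.495 m/s; crossing time = 535 / 4.495 = 119.015 s.
Net downstream speed = 3.732 m/s.
Drift = 3.732 × 119.015 = 444.219 m (downstream).

444.2 m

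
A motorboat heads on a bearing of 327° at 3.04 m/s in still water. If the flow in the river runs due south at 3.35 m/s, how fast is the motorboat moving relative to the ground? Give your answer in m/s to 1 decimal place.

1.8 m/s

Taking east as x and north as y: velocity relative to the water = (-1.656, 2.550) m/s; the water relative to ground = (0.000, -3.350) m/s.
Velocity relative to ground = (-1.656, 2.550) + (0.000, -3.350) = (-1.656, -0.800) m/s.
Speed = |(-1.656, -0.800)| = 1.839 m/s.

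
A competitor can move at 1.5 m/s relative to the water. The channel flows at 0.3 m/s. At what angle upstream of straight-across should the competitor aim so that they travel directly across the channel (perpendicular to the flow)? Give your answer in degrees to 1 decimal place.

11.5°

To cancel the current, the upstream component of the competitor's velocity must equal the flow: 1.5 sin θ = 0.3.
sin θ = 0.3 / 1.5 = 0.2000.
θ = arcsin(0.2000) = 11.537°.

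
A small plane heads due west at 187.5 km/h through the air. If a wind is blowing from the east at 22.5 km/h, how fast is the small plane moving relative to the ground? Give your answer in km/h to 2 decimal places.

Taking east as x and north as y: velocity relative to the air = (-187.500, 0.000) km/h; the air relative to ground = (-22.500, 0.000) km/h.
Velocity relative to ground = (-187.500, 0.000) + (-22.500, 0.000) = (-210.000, 0.000) km/h.
Speed = |(-210.000, 0.000)| = 210.000 km/h.

210.00 km/h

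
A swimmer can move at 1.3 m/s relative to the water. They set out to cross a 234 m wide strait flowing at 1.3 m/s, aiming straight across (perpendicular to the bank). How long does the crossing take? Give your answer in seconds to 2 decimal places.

The component of the swimmer's velocity perpendicular to the bank is 1.3 m/s.
Only the cross-stream component determines the crossing time; the current contributes nothing perpendicular to the bank.
Time = 234 / 1.300 = 180.000 s.

180.00 s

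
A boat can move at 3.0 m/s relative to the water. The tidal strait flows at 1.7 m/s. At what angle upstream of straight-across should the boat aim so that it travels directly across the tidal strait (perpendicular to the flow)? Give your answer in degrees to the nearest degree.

35°

To cancel the current, the upstream component of the boat's velocity must equal the flow: 3.0 sin θ = 1.7.
sin θ = 1.7 / 3.0 = 0.5667.
θ = arcsin(0.5667) = 34.518°.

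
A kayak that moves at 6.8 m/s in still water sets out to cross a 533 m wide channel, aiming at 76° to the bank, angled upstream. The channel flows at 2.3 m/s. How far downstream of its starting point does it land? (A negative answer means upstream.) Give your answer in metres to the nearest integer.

53 m

Perpendicular speed = 6.598 m/s; crossing time = 533 / 6.598 = 80.782 s.
Net downstream speed = 0.655 m/s.
Drift = 0.655 × 80.782 = 52.907 m (downstream).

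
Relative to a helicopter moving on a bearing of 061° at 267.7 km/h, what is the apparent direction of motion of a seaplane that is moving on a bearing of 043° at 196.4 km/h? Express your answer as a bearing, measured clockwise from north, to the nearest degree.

Taking east as x and north as y: seaplane velocity = (133.944, 143.638) km/h; helicopter velocity = (234.136, 129.784) km/h.
Velocity of seaplane relative to helicopter = (133.944, 143.638) − (234.136, 129.784) = (-100.191, 13.854) km/h.
Bearing = atan2(-100.19, 13.85) = 277.87° clockwise from north.

278°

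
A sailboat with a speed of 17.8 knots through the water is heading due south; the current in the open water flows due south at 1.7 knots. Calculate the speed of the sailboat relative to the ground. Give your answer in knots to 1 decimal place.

19.5 knots

Taking east as x and north as y: velocity relative to the water = (0.000, -17.800) knots; the water relative to ground = (0.000, -1.700) knots.
Velocity relative to ground = (0.000, -17.800) + (0.000, -1.700) = (0.000, -19.500) knots.
Speed = |(0.000, -19.500)| = 19.500 knots.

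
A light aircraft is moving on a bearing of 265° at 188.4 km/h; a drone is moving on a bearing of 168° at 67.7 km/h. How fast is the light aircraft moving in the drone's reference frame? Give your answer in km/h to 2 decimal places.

Taking east as x and north as y: light aircraft velocity = (-187.683, -16.420) km/h; drone velocity = (14.076, -66.221) km/h.
Velocity of light aircraft relative to drone = (-187.683, -16.420) − (14.076, -66.221) = (-201.759, 49.800) km/h.
Magnitude = |(-201.759, 49.800)| = 207.814 km/h.

207.81 km/h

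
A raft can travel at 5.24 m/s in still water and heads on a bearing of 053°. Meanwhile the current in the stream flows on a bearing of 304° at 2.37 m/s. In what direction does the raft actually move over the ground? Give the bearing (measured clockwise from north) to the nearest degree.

Taking east as x and north as y: velocity relative to the water = (4.185, 3.154) m/s; the water relative to ground = (-1.965, 1.325) m/s.
Velocity relative to ground = (4.185, 3.154) + (-1.965, 1.325) = (2.220, 4.479) m/s.
Bearing = atan2(2.22, 4.48) = 26.37° clockwise from north.

026°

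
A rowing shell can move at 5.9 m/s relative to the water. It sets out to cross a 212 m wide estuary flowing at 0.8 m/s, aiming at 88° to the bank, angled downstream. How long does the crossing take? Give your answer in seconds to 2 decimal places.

35.95 s

The component of the rowing shell's velocity perpendicular to the bank is 5.9 × sin 88° = 5.896 m/s.
The flow acts along the bank and has no component across it.
Time = 212 / 5.896 = 35.954 s.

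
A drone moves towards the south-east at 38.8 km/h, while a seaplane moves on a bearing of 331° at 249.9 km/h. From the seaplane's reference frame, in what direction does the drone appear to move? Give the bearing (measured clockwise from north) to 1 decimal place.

148.9°

Taking east as x and north as y: drone velocity = (27.436, -27.436) km/h; seaplane velocity = (-121.154, 218.567) km/h.
Velocity of drone relative to seaplane = (27.436, -27.436) − (-121.154, 218.567) = (148.590, -246.003) km/h.
Bearing = atan2(148.59, -246.00) = 148.87° clockwise from north.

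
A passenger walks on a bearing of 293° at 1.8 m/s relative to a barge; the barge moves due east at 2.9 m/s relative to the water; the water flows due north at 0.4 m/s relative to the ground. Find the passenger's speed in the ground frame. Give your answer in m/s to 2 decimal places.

In east/north components (m/s): passenger relative to barge = (-1.657, 0.703); barge relative to water = (2.900, 0.000); water relative to ground = (0.000, 0.400).
Sum = (1.243, 1.103) m/s.
Speed = |(1.243, 1.103)| = 1.662 m/s.

1.66 m/s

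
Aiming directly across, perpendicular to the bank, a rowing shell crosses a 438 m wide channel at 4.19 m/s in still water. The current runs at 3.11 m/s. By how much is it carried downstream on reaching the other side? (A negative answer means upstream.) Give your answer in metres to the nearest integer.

325 m

Perpendicular speed = 4.190 m/s; crossing time = 438 / 4.190 = 104.535 s.
Net downstream speed = 3.110 m/s.
Drift = 3.110 × 104.535 = 325.103 m (downstream).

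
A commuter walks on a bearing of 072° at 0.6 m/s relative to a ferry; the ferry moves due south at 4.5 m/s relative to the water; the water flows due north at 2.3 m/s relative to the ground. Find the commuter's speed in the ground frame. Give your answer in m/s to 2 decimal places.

2.09 m/s

In east/north components (m/s): commuter relative to ferry = (0.571, 0.185); ferry relative to water = (0.000, -4.500); water relative to ground = (0.000, 2.300).
Sum = (0.571, -2.015) m/s.
Speed = |(0.571, -2.015)| = 2.094 m/s.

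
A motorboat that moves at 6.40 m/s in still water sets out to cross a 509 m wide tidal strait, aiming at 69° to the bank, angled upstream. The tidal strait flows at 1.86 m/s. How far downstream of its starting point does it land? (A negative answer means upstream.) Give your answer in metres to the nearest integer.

Perpendicular speed = 5.975 m/s; crossing time = 509 / 5.975 = 85.190 s.
Net downstream speed = -0.434 m/s.
Drift = -0.434 × 85.190 = -36.934 m (upstream).

-37 m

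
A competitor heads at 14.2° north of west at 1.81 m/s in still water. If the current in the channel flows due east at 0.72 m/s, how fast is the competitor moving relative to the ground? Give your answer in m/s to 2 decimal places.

1.13 m/s

Taking east as x and north as y: velocity relative to the water = (-1.755, 0.444) m/s; the water relative to ground = (0.720, 0.000) m/s.
Velocity relative to ground = (-1.755, 0.444) + (0.720, 0.000) = (-1.035, 0.444) m/s.
Speed = |(-1.035, 0.444)| = 1.126 m/s.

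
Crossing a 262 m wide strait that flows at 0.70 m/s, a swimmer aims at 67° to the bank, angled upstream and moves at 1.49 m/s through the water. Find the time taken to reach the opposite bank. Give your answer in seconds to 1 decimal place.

191.0 s

The component of the swimmer's velocity perpendicular to the bank is 1.49 × sin 67° = 1.372 m/s.
The flow acts along the bank and has no component across it.
Time = 262 / 1.372 = 191.024 s.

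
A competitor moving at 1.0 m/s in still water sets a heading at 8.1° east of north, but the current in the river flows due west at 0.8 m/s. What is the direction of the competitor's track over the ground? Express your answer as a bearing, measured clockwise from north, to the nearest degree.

326°

Taking east as x and north as y: velocity relative to the water = (0.141, 0.990) m/s; the water relative to ground = (-0.800, 0.000) m/s.
Velocity relative to ground = (0.141, 0.990) + (-0.800, 0.000) = (-0.659, 0.990) m/s.
Bearing = atan2(-0.66, 0.99) = 326.35° clockwise from north.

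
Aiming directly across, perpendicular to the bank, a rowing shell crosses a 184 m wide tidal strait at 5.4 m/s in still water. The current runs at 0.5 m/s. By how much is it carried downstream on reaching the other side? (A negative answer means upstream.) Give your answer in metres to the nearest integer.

Perpendicular speed = 5.400 m/s; crossing time = 184 / 5.400 = 34.074 s.
Net downstream speed = 0.500 m/s.
Drift = 0.500 × 34.074 = 17.037 m (downstream).

17 m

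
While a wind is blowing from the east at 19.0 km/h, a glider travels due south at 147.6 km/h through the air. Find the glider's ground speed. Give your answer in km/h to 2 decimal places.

148.82 km/h

Taking east as x and north as y: velocity relative to the air = (0.000, -147.600) km/h; the air relative to ground = (-19.000, 0.000) km/h.
Velocity relative to ground = (0.000, -147.600) + (-19.000, 0.000) = (-19.000, -147.600) km/h.
Speed = |(-19.000, -147.600)| = 148.818 km/h.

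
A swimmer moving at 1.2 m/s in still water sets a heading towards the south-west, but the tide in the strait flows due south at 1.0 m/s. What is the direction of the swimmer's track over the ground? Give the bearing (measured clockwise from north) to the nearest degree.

205°

Taking east as x and north as y: velocity relative to the water = (-0.849, -0.849) m/s; the water relative to ground = (0.000, -1.000) m/s.
Velocity relative to ground = (-0.849, -0.849) + (0.000, -1.000) = (-0.849, -1.849) m/s.
Bearing = atan2(-0.85, -1.85) = 204.66° clockwise from north.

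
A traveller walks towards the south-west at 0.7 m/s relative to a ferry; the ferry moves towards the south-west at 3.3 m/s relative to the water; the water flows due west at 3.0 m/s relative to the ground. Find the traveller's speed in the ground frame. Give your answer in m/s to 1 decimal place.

6.5 m/s

In east/north components (m/s): traveller relative to ferry = (-0.495, -0.495); ferry relative to water = (-2.333, -2.333); water relative to ground = (-3.000, 0.000).
Sum = (-5.828, -2.828) m/s.
Speed = |(-5.828, -2.828)| = 6.478 m/s.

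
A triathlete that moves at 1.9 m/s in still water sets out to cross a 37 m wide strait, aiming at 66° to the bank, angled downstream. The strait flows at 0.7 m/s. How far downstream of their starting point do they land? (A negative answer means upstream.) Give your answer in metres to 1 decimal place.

Perpendicular speed = 1.736 m/s; crossing time = 37 / 1.736 = 21.317 s.
Net downstream speed = 1.473 m/s.
Drift = 1.473 × 21.317 = 31.395 m (downstream).

31.4 m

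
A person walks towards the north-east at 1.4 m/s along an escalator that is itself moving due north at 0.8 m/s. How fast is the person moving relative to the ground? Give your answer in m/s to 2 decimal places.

Taking east as x and north as y: escalator velocity = (0.000, 0.800) m/s; person velocity relative to escalator = (0.990, 0.990) m/s.
Velocity relative to ground = (0.000, 0.800) + (0.990, 0.990) = (0.990, 1.790) m/s.
Speed = |(0.990, 1.790)| = 2.045 m/s.

2.05 m/s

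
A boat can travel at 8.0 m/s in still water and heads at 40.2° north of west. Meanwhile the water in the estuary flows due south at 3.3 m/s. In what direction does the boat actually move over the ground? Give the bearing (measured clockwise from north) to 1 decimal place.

287.0°

Taking east as x and north as y: velocity relative to the water = (-6.110, 5.164) m/s; the water relative to ground = (0.000, -3.300) m/s.
Velocity relative to ground = (-6.110, 5.164) + (0.000, -3.300) = (-6.110, 1.864) m/s.
Bearing = atan2(-6.11, 1.86) = 286.96° clockwise from north.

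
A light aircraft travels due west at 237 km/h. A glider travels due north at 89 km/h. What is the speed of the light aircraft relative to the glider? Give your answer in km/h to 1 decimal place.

253.2 km/h

Taking east as x and north as y: light aircraft velocity = (-237.000, 0.000) km/h; glider velocity = (0.000, 89.000) km/h.
Velocity of light aircraft relative to glider = (-237.000, 0.000) − (0.000, 89.000) = (-237.000, -89.000) km/h.
Magnitude = |(-237.000, -89.000)| = 253.160 km/h.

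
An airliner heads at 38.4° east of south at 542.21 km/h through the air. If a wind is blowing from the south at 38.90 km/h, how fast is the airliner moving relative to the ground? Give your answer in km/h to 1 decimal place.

512.3 km/h

Taking east as x and north as y: velocity relative to the air = (336.793, -424.926) km/h; the air relative to ground = (0.000, 38.900) km/h.
Velocity relative to ground = (336.793, -424.926) + (0.000, 38.900) = (336.793, -386.026) km/h.
Speed = |(336.793, -386.026)| = 512.294 km/h.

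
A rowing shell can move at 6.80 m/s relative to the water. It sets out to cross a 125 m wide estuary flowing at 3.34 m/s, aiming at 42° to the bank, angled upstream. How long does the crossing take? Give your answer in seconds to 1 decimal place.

The component of the rowing shell's velocity perpendicular to the bank is 6.80 × sin 42° = 4.550 m/s.
The current is parallel to the bank, so it does not affect the crossing time.
Time = 125 / 4.550 = 27.472 s.

27.5 s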